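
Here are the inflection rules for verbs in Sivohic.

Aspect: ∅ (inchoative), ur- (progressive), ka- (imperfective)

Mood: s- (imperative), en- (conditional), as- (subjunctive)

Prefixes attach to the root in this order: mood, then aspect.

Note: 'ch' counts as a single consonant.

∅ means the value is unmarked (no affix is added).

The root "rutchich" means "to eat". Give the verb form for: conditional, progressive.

urenrutchich

Attach mood conditional en- → enrutchich.
Attach aspect progressive ur- → urenrutchich.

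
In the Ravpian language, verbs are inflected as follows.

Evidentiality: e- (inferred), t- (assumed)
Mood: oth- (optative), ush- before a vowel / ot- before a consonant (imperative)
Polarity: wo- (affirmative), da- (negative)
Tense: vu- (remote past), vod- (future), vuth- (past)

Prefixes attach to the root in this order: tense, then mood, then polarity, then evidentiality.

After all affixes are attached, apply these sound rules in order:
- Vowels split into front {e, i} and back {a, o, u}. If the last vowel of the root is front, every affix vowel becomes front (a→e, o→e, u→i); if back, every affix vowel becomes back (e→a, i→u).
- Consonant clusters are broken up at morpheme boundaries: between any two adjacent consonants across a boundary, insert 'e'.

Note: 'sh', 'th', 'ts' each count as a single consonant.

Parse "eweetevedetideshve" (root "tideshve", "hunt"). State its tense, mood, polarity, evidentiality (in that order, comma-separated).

Segment: e-wo-ot-vod-tideshve.
tense: vod- → future.
mood: ush/ot- → imperative.
polarity: wo- → affirmative.
evidentiality: e- → inferred.

future, imperative, affirmative, inferred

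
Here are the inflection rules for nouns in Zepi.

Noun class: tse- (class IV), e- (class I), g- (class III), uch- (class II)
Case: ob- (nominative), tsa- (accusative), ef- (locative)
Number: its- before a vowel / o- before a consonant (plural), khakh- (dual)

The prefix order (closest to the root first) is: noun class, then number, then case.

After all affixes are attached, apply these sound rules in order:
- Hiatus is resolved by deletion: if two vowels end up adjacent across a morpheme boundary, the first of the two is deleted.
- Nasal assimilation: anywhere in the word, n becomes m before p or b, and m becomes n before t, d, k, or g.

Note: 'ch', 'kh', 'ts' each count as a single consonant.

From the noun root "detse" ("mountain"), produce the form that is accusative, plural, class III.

Attach noun class class III g- → gdetse.
Attach number plural o- (before consonant 'g') → ogdetse.
Attach case accusative tsa- → tsaogdetse.
Apply vowel deletion: tsaogdetse → tsogdetse.
Nasal assimilation: no change.

tsogdetse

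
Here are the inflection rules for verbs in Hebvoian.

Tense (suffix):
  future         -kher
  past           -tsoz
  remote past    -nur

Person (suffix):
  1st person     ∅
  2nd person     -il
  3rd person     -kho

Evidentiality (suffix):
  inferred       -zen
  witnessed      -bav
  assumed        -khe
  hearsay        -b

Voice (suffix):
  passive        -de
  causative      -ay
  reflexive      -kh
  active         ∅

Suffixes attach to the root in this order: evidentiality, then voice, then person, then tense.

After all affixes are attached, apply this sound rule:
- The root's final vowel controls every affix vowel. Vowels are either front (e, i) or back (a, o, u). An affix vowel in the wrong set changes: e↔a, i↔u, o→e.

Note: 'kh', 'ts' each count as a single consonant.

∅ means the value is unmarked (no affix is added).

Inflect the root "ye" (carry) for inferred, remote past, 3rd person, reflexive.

Attach evidentiality inferred -zen → yezen.
Attach voice reflexive -kh → yezenkh.
Attach person 3rd person -kho → yezenkhkho.
Attach tense remote past -nur → yezenkhkhonur.
Apply vowel harmony: yezenkhkhonur → yezenkhkhenir.

yezenkhkhenir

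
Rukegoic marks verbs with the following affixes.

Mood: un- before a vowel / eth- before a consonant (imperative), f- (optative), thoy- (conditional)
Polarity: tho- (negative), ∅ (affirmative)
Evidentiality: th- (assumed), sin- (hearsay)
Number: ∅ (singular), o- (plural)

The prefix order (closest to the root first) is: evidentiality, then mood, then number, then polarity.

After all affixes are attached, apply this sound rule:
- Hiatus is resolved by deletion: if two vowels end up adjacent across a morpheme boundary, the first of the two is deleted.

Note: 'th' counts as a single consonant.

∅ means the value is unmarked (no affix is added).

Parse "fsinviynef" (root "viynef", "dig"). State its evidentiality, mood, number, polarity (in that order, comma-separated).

hearsay, optative, singular, affirmative

Segment: f-sin-viynef.
evidentiality: sin- → hearsay.
mood: f- → optative.
number: ∅ → singular.
polarity: ∅ → affirmative.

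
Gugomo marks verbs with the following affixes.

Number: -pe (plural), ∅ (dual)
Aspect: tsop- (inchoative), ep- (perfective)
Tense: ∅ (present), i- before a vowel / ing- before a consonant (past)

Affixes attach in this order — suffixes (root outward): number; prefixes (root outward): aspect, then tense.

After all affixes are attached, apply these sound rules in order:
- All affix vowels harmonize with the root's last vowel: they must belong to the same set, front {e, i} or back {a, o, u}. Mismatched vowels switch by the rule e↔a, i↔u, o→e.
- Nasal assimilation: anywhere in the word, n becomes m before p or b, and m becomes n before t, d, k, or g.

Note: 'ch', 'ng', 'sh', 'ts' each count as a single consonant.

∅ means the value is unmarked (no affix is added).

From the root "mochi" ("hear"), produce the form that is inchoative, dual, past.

number = dual: zero marking, form stays mochi.
Attach aspect inchoative tsop- → tsopmochi.
Attach tense past ing- (before consonant 'ts') → ingtsopmochi.
Apply vowel harmony: ingtsopmochi → ingtsepmochi.
Nasal assimilation: no change.

ingtsepmochi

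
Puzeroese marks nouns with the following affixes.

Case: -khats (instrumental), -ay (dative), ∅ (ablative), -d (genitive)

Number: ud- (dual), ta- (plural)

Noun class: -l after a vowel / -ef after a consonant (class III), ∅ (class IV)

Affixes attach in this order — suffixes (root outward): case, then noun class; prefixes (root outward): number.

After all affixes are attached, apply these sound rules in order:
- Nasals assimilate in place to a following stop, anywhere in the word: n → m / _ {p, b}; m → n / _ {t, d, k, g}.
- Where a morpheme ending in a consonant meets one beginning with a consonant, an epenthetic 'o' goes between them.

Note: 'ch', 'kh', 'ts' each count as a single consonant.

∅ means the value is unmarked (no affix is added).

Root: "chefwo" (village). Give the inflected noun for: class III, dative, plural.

Attach case dative -ay → chefwoay.
Attach noun class class III -ef (after consonant 'y') → chefwoayef.
Attach number plural ta- → tachefwoayef.
Nasal assimilation: no change.
Epenthesis: no change.

tachefwoayef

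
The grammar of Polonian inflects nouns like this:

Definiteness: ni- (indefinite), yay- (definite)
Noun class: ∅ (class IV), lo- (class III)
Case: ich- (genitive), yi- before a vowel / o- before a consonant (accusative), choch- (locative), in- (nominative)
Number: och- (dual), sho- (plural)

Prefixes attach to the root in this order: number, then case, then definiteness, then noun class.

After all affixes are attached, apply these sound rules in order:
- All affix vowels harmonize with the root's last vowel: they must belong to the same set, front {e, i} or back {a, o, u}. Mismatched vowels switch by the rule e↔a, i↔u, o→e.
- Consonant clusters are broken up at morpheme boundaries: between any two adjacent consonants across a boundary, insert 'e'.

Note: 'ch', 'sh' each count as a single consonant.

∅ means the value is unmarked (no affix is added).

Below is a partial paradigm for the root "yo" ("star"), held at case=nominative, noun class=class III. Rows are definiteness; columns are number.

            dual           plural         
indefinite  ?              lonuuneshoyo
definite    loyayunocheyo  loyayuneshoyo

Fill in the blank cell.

lonuunocheyo

Attach number dual och- → ochyo.
Attach case nominative in- → inochyo.
Attach definiteness indefinite ni- → niinochyo.
Attach noun class class III lo- → loniinochyo.
Apply vowel harmony: loniinochyo → lonuunochyo.
Apply epenthesis: lonuunochyo → lonuunocheyo.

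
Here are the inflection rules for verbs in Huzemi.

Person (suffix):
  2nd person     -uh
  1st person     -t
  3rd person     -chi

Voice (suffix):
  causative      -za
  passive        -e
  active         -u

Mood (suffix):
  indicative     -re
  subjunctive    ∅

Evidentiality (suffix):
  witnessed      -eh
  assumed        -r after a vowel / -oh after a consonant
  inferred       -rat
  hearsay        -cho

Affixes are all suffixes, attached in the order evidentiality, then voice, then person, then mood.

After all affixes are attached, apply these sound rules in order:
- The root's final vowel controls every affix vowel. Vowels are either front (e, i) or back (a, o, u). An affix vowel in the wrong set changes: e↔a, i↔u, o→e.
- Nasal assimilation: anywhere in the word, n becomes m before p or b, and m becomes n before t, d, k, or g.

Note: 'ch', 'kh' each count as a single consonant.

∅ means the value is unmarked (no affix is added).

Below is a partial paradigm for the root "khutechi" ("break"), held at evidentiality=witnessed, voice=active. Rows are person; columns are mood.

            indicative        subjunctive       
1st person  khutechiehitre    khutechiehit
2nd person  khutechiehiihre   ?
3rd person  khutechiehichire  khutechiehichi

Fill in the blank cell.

Attach evidentiality witnessed -eh → khutechieh.
Attach voice active -u → khutechiehu.
Attach person 2nd person -uh → khutechiehuuh.
mood = subjunctive: zero marking, form stays khutechiehuuh.
Apply vowel harmony: khutechiehuuh → khutechiehiih.
Nasal assimilation: no change.

khutechiehiih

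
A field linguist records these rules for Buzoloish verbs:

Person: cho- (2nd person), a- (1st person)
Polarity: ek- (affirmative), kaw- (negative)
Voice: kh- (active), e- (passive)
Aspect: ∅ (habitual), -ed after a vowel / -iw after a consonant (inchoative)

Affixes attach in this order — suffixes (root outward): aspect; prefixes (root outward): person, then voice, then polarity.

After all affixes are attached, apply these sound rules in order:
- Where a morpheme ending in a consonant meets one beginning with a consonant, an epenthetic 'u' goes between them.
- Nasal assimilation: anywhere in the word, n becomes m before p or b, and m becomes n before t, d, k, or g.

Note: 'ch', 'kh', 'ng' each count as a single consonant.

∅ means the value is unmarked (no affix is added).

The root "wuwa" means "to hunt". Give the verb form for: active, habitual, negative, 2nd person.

aspect = habitual: zero marking, form stays wuwa.
Attach person 2nd person cho- → chowuwa.
Attach voice active kh- → khchowuwa.
Attach polarity negative kaw- → kawkhchowuwa.
Apply epenthesis: kawkhchowuwa → kawukhuchowuwa.
Nasal assimilation: no change.

kawukhuchowuwa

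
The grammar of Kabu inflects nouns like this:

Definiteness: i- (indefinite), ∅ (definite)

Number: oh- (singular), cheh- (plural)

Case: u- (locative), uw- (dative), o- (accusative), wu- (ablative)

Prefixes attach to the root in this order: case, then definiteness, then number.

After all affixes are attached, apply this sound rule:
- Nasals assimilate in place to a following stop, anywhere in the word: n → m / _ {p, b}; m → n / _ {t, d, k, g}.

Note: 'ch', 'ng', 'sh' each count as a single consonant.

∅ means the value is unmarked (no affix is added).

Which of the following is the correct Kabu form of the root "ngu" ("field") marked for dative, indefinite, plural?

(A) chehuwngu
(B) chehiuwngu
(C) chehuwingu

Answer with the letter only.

Attach case dative uw- → uwngu.
Attach definiteness indefinite i- → iuwngu.
Attach number plural cheh- → chehiuwngu.
Nasal assimilation: no change.
So the correct form is chehiuwngu, option (B).
(A) chehuwngu is wrong: it uses definite instead of indefinite for definiteness.
(C) chehuwingu is wrong: it has the affixes in the wrong order.

B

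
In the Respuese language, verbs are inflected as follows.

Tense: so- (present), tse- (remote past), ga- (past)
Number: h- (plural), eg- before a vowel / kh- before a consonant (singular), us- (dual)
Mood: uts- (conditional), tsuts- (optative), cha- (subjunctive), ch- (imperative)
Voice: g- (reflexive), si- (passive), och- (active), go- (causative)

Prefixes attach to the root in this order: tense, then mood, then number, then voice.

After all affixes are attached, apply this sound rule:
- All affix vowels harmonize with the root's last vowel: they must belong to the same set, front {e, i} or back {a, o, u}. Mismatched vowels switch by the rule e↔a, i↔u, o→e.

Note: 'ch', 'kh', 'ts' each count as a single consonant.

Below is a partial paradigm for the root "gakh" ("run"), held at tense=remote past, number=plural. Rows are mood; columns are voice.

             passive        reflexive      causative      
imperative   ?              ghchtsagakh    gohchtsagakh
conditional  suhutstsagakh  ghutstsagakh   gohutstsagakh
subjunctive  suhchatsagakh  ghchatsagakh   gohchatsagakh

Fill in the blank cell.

suhchtsagakh

Attach tense remote past tse- → tsegakh.
Attach mood imperative ch- → chtsegakh.
Attach number plural h- → hchtsegakh.
Attach voice passive si- → sihchtsegakh.
Apply vowel harmony: sihchtsegakh → suhchtsagakh.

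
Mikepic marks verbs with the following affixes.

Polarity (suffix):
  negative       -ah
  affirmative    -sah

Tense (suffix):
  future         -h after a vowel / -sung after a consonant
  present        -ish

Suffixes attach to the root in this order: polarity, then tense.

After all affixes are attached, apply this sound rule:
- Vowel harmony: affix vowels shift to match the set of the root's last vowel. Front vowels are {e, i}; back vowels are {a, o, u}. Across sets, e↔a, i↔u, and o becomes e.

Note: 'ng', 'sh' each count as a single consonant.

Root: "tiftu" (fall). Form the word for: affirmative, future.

tiftusahsung

Attach polarity affirmative -sah → tiftusah.
Attach tense future -sung (after consonant 'h') → tiftusahsung.
Vowel harmony: no change.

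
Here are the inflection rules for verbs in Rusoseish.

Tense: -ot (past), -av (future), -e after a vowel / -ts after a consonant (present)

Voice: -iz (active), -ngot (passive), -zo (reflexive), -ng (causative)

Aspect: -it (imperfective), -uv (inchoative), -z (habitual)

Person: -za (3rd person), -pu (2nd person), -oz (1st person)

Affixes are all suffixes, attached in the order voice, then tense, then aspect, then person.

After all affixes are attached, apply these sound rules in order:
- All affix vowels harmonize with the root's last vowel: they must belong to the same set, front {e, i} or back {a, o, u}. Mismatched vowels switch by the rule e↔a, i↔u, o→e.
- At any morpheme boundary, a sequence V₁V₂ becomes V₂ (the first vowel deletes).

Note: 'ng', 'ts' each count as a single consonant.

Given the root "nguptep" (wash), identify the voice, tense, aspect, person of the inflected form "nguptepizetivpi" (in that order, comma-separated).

Segment: nguptep-iz-ot-uv-pu.
voice: -iz → active.
tense: -ot → past.
aspect: -uv → inchoative.
person: -pu → 2nd person.

active, past, inchoative, 2nd person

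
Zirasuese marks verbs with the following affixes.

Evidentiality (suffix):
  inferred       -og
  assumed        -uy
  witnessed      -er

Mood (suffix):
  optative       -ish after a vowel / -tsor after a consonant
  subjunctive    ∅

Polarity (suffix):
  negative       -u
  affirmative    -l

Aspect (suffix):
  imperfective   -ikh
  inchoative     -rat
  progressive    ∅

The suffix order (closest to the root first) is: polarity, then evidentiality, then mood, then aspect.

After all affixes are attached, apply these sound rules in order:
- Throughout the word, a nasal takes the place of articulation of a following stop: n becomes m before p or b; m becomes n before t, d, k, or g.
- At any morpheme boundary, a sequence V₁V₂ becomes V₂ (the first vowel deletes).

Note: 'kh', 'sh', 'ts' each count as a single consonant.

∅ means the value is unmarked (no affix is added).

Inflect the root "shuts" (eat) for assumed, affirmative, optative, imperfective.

Attach polarity affirmative -l → shutsl.
Attach evidentiality assumed -uy → shutsluy.
Attach mood optative -tsor (after consonant 'y') → shutsluytsor.
Attach aspect imperfective -ikh → shutsluytsorikh.
Nasal assimilation: no change.
Vowel deletion: no change.

shutsluytsorikh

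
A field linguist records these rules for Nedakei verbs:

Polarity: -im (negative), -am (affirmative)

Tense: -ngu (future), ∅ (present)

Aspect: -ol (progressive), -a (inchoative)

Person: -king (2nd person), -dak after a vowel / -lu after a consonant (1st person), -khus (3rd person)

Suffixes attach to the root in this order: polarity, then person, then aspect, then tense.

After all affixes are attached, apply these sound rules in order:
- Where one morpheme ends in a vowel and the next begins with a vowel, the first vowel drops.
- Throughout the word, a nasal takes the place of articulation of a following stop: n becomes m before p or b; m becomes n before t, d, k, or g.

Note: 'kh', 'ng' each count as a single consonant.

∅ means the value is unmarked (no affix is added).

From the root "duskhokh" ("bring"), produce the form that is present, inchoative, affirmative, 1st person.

Attach polarity affirmative -am → duskhokham.
Attach person 1st person -lu (after consonant 'm') → duskhokhamlu.
Attach aspect inchoative -a → duskhokhamlua.
tense = present: zero marking, form stays duskhokhamlua.
Apply vowel deletion: duskhokhamlua → duskhokhamla.
Nasal assimilation: no change.

duskhokhamla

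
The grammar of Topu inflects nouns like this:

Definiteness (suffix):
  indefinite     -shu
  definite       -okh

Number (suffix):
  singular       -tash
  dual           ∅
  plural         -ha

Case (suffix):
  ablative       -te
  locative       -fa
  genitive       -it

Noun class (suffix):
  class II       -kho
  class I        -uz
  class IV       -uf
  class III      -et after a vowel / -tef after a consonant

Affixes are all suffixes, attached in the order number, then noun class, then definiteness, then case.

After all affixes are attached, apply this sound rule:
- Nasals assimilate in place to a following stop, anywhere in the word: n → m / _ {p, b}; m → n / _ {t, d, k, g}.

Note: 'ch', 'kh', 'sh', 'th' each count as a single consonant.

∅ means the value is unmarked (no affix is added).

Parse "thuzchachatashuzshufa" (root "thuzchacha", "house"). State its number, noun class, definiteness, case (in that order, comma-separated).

Segment: thuzchacha-tash-uz-shu-fa.
number: -tash → singular.
noun class: -uz → class I.
definiteness: -shu → indefinite.
case: -fa → locative.

singular, class I, indefinite, locative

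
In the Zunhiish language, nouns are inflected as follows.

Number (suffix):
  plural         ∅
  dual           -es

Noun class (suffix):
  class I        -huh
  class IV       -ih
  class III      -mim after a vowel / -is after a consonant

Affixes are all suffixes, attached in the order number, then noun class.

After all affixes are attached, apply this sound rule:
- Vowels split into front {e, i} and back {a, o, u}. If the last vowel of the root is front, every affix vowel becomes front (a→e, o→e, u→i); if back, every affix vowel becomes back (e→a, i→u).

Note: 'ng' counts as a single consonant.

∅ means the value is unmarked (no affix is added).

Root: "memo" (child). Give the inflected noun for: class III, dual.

memoasus

Attach number dual -es → memoes.
Attach noun class class III -is (after consonant 's') → memoesis.
Apply vowel harmony: memoesis → memoasus.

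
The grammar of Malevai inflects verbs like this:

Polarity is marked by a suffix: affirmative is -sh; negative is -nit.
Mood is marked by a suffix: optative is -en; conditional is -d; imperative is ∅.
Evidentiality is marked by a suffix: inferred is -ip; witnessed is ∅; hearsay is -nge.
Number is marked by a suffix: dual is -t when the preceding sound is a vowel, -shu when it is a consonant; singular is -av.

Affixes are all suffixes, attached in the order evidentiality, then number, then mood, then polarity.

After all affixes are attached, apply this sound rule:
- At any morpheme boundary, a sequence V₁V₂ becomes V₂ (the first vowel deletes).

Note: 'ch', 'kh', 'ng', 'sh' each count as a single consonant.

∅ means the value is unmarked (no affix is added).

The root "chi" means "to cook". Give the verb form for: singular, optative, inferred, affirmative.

Attach evidentiality inferred -ip → chiip.
Attach number singular -av → chiipav.
Attach mood optative -en → chiipaven.
Attach polarity affirmative -sh → chiipavensh.
Apply vowel deletion: chiipavensh → chipavensh.

chipavensh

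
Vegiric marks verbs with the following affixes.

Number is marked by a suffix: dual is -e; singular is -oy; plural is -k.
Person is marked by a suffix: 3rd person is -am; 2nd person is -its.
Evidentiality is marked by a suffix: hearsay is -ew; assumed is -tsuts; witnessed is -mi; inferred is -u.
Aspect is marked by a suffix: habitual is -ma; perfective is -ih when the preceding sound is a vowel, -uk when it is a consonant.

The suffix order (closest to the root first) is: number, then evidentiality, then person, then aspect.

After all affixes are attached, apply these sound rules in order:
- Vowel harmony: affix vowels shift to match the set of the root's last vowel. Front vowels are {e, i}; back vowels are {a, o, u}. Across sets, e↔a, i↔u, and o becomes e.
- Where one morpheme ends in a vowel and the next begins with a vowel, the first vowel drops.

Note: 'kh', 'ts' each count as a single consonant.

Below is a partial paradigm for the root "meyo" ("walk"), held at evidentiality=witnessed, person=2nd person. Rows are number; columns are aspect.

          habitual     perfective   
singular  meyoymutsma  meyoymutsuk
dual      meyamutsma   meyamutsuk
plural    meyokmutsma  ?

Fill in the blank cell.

meyokmutsuk

Attach number plural -k → meyok.
Attach evidentiality witnessed -mi → meyokmi.
Attach person 2nd person -its → meyokmiits.
Attach aspect perfective -uk (after consonant 'ts') → meyokmiitsuk.
Apply vowel harmony: meyokmiitsuk → meyokmuutsuk.
Apply vowel deletion: meyokmuutsuk → meyokmutsuk.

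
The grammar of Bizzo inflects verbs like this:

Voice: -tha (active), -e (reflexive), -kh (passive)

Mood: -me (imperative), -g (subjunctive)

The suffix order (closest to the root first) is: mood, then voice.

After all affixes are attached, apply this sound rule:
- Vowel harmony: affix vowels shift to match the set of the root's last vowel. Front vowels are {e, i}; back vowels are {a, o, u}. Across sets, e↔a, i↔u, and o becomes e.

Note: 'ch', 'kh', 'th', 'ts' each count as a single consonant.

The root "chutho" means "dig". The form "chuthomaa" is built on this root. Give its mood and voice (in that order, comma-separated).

Segment: chutho-me-e.
mood: -me → imperative.
voice: -e → reflexive.

imperative, reflexive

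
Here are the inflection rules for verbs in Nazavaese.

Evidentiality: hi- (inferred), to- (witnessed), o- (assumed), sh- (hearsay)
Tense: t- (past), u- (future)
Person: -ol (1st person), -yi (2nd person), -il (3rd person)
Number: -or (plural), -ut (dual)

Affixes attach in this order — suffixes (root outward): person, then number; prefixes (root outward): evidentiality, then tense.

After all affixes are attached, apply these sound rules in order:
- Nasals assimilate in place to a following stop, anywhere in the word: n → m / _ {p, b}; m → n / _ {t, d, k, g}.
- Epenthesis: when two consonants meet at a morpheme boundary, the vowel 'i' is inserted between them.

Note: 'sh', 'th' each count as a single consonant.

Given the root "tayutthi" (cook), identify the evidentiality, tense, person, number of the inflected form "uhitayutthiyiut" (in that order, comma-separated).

inferred, future, 2nd person, dual

Segment: u-hi-tayutthi-yi-ut.
evidentiality: hi- → inferred.
tense: u- → future.
person: -yi → 2nd person.
number: -ut → dual.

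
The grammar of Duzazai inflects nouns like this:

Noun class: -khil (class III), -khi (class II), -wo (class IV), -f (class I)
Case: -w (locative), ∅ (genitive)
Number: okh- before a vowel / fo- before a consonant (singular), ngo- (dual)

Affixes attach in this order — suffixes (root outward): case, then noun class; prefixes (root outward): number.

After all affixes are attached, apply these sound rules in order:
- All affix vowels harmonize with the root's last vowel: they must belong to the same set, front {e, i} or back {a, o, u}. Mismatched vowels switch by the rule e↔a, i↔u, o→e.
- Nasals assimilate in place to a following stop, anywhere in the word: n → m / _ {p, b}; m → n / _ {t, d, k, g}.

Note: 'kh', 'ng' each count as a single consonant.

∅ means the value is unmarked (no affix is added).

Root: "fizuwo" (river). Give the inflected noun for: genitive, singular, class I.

fofizuwof

case = genitive: zero marking, form stays fizuwo.
Attach number singular fo- (before consonant 'f') → fofizuwo.
Attach noun class class I -f → fofizuwof.
Vowel harmony: no change.
Nasal assimilation: no change.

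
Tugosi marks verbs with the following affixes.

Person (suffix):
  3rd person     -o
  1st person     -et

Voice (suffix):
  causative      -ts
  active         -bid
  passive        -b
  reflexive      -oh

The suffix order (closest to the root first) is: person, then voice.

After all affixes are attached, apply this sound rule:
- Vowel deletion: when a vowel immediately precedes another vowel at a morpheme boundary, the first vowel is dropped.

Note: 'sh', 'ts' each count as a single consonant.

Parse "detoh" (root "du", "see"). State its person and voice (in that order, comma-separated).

1st person, reflexive

Segment: du-et-oh.
person: -et → 1st person.
voice: -oh → reflexive.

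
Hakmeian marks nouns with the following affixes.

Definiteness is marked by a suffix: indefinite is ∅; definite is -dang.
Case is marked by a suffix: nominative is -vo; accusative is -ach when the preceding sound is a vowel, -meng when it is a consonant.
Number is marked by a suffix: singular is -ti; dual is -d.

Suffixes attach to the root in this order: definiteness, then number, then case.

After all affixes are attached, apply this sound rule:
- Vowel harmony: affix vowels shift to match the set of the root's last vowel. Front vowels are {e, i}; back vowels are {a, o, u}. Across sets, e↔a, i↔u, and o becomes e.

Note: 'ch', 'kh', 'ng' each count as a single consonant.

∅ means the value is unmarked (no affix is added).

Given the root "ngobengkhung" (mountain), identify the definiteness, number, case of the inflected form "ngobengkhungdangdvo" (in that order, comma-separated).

definite, dual, nominative

Segment: ngobengkhung-dang-d-vo.
definiteness: -dang → definite.
number: -d → dual.
case: -vo → nominative.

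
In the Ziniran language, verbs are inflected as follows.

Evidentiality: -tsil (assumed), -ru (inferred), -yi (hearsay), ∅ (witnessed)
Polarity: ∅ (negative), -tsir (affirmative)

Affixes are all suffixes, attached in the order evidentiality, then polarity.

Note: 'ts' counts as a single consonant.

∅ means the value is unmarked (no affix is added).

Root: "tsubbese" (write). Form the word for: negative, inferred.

tsubbeseru

Attach evidentiality inferred -ru → tsubbeseru.
polarity = negative: zero marking, form stays tsubbeseru.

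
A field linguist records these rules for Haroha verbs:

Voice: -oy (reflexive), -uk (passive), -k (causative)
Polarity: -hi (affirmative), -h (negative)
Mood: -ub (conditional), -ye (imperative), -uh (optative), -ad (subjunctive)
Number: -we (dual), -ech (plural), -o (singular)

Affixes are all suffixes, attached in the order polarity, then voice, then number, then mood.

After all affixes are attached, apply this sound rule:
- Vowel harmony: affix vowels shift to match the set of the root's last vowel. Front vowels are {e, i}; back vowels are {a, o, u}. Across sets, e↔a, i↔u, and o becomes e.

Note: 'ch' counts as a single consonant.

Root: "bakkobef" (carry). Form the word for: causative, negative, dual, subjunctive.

Attach polarity negative -h → bakkobefh.
Attach voice causative -k → bakkobefhk.
Attach number dual -we → bakkobefhkwe.
Attach mood subjunctive -ad → bakkobefhkwead.
Apply vowel harmony: bakkobefhkwead → bakkobefhkweed.

bakkobefhkweed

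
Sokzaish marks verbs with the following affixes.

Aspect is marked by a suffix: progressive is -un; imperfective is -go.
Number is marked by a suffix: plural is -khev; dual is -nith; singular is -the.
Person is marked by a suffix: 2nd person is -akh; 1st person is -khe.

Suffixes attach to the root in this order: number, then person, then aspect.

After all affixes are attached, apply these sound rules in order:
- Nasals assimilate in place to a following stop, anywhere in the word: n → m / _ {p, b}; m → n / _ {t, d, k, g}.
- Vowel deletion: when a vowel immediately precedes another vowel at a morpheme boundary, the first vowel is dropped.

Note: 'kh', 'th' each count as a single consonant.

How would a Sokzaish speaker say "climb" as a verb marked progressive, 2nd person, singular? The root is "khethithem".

Attach number singular -the → khethithemthe.
Attach person 2nd person -akh → khethithemtheakh.
Attach aspect progressive -un → khethithemtheakhun.
Nasal assimilation: no change.
Apply vowel deletion: khethithemtheakhun → khethithemthakhun.

khethithemthakhun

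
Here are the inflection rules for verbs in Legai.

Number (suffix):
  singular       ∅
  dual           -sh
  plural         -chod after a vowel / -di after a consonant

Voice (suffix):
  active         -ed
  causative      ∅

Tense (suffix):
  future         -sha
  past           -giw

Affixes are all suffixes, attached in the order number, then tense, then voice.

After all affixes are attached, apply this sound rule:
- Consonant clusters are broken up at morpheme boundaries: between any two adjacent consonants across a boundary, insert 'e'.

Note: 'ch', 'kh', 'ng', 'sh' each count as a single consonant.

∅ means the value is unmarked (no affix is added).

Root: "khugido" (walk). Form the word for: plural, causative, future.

Attach number plural -chod (after vowel 'o') → khugidochod.
Attach tense future -sha → khugidochodsha.
voice = causative: zero marking, form stays khugidochodsha.
Apply epenthesis: khugidochodsha → khugidochodesha.

khugidochodesha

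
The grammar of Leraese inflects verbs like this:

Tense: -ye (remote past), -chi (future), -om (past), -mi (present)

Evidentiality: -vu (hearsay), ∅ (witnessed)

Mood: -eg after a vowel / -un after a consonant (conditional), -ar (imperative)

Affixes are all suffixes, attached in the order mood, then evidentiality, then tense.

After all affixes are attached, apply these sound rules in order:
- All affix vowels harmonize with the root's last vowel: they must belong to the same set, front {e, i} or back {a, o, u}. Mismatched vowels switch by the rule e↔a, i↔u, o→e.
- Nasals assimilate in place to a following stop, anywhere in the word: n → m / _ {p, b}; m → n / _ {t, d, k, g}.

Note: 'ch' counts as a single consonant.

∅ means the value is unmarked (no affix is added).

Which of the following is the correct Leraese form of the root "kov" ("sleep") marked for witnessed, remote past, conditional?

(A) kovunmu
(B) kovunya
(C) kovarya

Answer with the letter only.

B

Attach mood conditional -un (after consonant 'v') → kovun.
evidentiality = witnessed: zero marking, form stays kovun.
Attach tense remote past -ye → kovunye.
Apply vowel harmony: kovunye → kovunya.
Nasal assimilation: no change.
So the correct form is kovunya, option (B).
(A) kovunmu is wrong: it uses present instead of remote past for tense.
(C) kovarya is wrong: it uses imperative instead of conditional for mood.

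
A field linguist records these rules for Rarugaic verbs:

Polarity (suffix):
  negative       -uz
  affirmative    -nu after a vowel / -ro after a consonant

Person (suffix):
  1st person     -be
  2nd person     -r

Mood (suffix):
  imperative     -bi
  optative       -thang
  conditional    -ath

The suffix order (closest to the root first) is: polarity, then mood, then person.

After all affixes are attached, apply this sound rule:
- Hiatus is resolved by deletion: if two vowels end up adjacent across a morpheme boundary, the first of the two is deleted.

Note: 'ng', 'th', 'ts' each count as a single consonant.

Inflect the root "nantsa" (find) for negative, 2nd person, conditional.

Attach polarity negative -uz → nantsauz.
Attach mood conditional -ath → nantsauzath.
Attach person 2nd person -r → nantsauzathr.
Apply vowel deletion: nantsauzathr → nantsuzathr.

nantsuzathr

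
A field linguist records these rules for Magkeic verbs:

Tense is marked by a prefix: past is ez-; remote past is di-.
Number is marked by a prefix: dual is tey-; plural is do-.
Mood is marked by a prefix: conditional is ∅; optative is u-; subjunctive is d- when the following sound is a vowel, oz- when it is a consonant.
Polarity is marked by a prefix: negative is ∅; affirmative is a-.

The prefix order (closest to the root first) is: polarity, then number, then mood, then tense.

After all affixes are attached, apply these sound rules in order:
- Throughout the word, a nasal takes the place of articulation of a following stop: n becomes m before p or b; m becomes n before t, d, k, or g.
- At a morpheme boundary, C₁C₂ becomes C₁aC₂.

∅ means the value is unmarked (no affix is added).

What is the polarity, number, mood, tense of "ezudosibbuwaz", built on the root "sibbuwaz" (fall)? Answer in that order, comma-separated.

negative, plural, optative, past

Segment: ez-u-do-sibbuwaz.
polarity: ∅ → negative.
number: do- → plural.
mood: u- → optative.
tense: ez- → past.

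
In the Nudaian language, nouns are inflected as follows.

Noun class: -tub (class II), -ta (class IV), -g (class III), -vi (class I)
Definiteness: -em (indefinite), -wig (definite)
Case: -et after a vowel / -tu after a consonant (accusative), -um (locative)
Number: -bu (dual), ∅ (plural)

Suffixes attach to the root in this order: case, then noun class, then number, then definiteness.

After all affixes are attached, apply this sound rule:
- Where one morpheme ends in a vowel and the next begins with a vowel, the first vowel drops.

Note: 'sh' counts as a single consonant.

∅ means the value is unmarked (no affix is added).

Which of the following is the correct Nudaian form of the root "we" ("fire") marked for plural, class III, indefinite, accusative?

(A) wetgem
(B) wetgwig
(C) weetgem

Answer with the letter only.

A

Attach case accusative -et (after vowel 'e') → weet.
Attach noun class class III -g → weetg.
number = plural: zero marking, form stays weetg.
Attach definiteness indefinite -em → weetgem.
Apply vowel deletion: weetgem → wetgem.
So the correct form is wetgem, option (A).
(B) wetgwig is wrong: it uses definite instead of indefinite for definiteness.
(C) weetgem is wrong: it fails to apply the sound rule(s).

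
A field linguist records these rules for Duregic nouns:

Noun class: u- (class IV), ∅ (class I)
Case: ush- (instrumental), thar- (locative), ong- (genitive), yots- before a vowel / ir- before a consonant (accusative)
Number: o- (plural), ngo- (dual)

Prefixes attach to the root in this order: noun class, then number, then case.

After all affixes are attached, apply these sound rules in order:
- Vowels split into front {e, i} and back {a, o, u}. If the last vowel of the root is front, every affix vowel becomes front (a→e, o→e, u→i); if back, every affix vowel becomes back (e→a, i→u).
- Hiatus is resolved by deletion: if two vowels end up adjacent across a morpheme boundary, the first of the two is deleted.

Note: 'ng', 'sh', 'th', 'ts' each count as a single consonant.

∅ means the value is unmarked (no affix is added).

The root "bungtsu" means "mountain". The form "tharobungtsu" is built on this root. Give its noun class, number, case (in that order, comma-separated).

class I, plural, locative

Segment: thar-o-bungtsu.
noun class: ∅ → class I.
number: o- → plural.
case: thar- → locative.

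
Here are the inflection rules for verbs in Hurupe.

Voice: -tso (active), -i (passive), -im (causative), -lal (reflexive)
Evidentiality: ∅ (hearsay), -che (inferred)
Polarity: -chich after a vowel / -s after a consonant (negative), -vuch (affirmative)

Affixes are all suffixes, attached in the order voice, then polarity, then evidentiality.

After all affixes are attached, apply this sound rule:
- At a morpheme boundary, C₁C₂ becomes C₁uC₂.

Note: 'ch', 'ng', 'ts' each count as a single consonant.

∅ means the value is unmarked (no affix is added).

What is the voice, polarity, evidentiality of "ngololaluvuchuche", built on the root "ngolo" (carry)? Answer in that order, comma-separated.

Segment: ngolo-lal-vuch-che.
voice: -lal → reflexive.
polarity: -vuch → affirmative.
evidentiality: -che → inferred.

reflexive, affirmative, inferred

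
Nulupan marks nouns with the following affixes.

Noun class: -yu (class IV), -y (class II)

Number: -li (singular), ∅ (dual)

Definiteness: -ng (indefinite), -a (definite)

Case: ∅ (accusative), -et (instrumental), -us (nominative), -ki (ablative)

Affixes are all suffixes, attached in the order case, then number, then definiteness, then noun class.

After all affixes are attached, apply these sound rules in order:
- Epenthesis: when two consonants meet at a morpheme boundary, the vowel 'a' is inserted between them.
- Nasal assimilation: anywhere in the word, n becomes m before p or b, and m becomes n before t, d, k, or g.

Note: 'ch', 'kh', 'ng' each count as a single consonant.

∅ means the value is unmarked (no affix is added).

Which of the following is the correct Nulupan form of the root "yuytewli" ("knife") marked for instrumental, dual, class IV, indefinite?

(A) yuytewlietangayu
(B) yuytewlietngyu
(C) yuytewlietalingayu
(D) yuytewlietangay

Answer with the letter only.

A

Attach case instrumental -et → yuytewliet.
number = dual: zero marking, form stays yuytewliet.
Attach definiteness indefinite -ng → yuytewlietng.
Attach noun class class IV -yu → yuytewlietngyu.
Apply epenthesis: yuytewlietngyu → yuytewlietangayu.
Nasal assimilation: no change.
So the correct form is yuytewlietangayu, option (A).
(D) yuytewlietangay is wrong: it uses class II instead of class IV for noun class.
(C) yuytewlietalingayu is wrong: it uses singular instead of dual for number.
(B) yuytewlietngyu is wrong: it fails to apply the sound rule(s).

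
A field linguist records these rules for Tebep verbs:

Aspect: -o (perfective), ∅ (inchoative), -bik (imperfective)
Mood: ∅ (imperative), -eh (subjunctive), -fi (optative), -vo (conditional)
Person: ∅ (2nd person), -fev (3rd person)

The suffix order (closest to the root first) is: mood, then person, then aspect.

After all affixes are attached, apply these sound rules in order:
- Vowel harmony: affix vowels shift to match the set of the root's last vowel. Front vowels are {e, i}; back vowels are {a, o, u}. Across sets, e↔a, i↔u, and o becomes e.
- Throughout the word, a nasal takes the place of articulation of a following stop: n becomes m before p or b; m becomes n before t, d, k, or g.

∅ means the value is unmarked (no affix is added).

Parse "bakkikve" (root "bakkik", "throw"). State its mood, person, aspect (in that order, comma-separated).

Segment: bakkik-vo.
mood: -vo → conditional.
person: ∅ → 2nd person.
aspect: ∅ → inchoative.

conditional, 2nd person, inchoative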